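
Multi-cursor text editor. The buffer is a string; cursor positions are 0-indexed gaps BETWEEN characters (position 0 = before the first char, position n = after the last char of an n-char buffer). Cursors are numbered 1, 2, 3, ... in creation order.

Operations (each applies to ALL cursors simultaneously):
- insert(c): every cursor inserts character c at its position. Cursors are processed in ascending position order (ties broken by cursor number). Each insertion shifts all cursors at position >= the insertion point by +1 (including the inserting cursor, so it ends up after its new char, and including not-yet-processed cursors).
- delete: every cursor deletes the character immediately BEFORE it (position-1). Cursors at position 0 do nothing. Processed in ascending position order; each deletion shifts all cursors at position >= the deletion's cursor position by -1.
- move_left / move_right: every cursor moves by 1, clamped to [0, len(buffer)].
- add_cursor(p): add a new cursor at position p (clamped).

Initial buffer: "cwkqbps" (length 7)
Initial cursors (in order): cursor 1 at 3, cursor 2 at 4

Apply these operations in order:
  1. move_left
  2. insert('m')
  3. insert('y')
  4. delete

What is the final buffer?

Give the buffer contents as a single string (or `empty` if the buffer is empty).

After op 1 (move_left): buffer="cwkqbps" (len 7), cursors c1@2 c2@3, authorship .......
After op 2 (insert('m')): buffer="cwmkmqbps" (len 9), cursors c1@3 c2@5, authorship ..1.2....
After op 3 (insert('y')): buffer="cwmykmyqbps" (len 11), cursors c1@4 c2@7, authorship ..11.22....
After op 4 (delete): buffer="cwmkmqbps" (len 9), cursors c1@3 c2@5, authorship ..1.2....

Answer: cwmkmqbps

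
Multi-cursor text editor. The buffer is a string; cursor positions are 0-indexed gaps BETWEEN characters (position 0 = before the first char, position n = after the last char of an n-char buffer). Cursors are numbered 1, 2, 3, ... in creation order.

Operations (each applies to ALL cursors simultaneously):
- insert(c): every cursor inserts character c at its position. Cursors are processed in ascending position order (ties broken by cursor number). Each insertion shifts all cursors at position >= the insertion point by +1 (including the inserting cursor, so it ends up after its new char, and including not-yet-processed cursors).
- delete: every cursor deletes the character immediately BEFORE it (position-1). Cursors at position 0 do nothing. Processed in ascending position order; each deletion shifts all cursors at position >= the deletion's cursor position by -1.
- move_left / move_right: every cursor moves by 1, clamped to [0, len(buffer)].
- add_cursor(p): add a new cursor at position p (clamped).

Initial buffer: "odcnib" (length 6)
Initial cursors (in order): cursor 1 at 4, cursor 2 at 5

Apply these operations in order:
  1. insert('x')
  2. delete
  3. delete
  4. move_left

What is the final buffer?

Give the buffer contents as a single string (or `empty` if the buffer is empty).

Answer: odcb

Derivation:
After op 1 (insert('x')): buffer="odcnxixb" (len 8), cursors c1@5 c2@7, authorship ....1.2.
After op 2 (delete): buffer="odcnib" (len 6), cursors c1@4 c2@5, authorship ......
After op 3 (delete): buffer="odcb" (len 4), cursors c1@3 c2@3, authorship ....
After op 4 (move_left): buffer="odcb" (len 4), cursors c1@2 c2@2, authorship ....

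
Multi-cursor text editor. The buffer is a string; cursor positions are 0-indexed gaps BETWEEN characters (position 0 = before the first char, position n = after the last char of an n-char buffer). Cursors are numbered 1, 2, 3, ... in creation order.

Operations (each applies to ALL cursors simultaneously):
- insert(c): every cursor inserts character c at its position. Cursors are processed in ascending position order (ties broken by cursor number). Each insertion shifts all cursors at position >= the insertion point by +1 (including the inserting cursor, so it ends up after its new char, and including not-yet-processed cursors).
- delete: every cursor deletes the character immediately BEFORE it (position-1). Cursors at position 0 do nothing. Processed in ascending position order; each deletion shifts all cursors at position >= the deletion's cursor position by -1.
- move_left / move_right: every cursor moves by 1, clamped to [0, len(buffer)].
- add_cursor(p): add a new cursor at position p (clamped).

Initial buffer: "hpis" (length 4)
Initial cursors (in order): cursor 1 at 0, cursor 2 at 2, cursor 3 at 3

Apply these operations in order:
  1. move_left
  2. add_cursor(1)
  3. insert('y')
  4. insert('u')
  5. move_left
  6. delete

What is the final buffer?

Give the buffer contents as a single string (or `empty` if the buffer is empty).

Answer: uhyupuis

Derivation:
After op 1 (move_left): buffer="hpis" (len 4), cursors c1@0 c2@1 c3@2, authorship ....
After op 2 (add_cursor(1)): buffer="hpis" (len 4), cursors c1@0 c2@1 c4@1 c3@2, authorship ....
After op 3 (insert('y')): buffer="yhyypyis" (len 8), cursors c1@1 c2@4 c4@4 c3@6, authorship 1.24.3..
After op 4 (insert('u')): buffer="yuhyyuupyuis" (len 12), cursors c1@2 c2@7 c4@7 c3@10, authorship 11.2424.33..
After op 5 (move_left): buffer="yuhyyuupyuis" (len 12), cursors c1@1 c2@6 c4@6 c3@9, authorship 11.2424.33..
After op 6 (delete): buffer="uhyupuis" (len 8), cursors c1@0 c2@3 c4@3 c3@5, authorship 1.24.3..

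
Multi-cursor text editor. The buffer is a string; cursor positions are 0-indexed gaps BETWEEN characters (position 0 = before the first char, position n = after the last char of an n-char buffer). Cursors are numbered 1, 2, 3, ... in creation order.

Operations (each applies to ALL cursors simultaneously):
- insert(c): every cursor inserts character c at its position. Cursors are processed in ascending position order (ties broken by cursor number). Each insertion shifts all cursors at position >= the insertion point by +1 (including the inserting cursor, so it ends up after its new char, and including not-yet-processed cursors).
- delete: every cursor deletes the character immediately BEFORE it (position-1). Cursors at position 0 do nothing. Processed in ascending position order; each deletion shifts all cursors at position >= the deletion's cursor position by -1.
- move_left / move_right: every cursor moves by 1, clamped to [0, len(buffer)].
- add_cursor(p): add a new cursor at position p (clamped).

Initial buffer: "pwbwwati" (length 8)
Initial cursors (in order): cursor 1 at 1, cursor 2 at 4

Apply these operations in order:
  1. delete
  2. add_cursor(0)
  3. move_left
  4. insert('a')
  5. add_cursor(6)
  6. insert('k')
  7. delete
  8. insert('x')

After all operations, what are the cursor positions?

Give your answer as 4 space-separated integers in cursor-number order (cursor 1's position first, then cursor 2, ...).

After op 1 (delete): buffer="wbwati" (len 6), cursors c1@0 c2@2, authorship ......
After op 2 (add_cursor(0)): buffer="wbwati" (len 6), cursors c1@0 c3@0 c2@2, authorship ......
After op 3 (move_left): buffer="wbwati" (len 6), cursors c1@0 c3@0 c2@1, authorship ......
After op 4 (insert('a')): buffer="aawabwati" (len 9), cursors c1@2 c3@2 c2@4, authorship 13.2.....
After op 5 (add_cursor(6)): buffer="aawabwati" (len 9), cursors c1@2 c3@2 c2@4 c4@6, authorship 13.2.....
After op 6 (insert('k')): buffer="aakkwakbwkati" (len 13), cursors c1@4 c3@4 c2@7 c4@10, authorship 1313.22..4...
After op 7 (delete): buffer="aawabwati" (len 9), cursors c1@2 c3@2 c2@4 c4@6, authorship 13.2.....
After op 8 (insert('x')): buffer="aaxxwaxbwxati" (len 13), cursors c1@4 c3@4 c2@7 c4@10, authorship 1313.22..4...

Answer: 4 7 4 10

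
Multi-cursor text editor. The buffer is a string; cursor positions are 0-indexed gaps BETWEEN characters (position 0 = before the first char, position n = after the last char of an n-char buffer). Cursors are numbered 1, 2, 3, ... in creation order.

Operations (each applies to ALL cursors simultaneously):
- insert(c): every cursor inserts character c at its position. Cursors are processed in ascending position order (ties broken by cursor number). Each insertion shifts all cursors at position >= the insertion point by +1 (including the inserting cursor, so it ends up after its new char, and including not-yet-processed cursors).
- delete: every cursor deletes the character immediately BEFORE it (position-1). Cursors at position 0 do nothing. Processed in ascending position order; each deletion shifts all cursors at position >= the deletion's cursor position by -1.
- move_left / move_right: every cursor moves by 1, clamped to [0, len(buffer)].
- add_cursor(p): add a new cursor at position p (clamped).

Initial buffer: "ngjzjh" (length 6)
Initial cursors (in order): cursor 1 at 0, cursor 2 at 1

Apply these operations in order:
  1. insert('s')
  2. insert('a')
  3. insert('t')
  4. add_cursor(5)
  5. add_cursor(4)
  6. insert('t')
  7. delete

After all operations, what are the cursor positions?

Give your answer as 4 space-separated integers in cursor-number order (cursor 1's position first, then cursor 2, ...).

Answer: 3 7 5 4

Derivation:
After op 1 (insert('s')): buffer="snsgjzjh" (len 8), cursors c1@1 c2@3, authorship 1.2.....
After op 2 (insert('a')): buffer="sansagjzjh" (len 10), cursors c1@2 c2@5, authorship 11.22.....
After op 3 (insert('t')): buffer="satnsatgjzjh" (len 12), cursors c1@3 c2@7, authorship 111.222.....
After op 4 (add_cursor(5)): buffer="satnsatgjzjh" (len 12), cursors c1@3 c3@5 c2@7, authorship 111.222.....
After op 5 (add_cursor(4)): buffer="satnsatgjzjh" (len 12), cursors c1@3 c4@4 c3@5 c2@7, authorship 111.222.....
After op 6 (insert('t')): buffer="sattntstattgjzjh" (len 16), cursors c1@4 c4@6 c3@8 c2@11, authorship 1111.423222.....
After op 7 (delete): buffer="satnsatgjzjh" (len 12), cursors c1@3 c4@4 c3@5 c2@7, authorship 111.222.....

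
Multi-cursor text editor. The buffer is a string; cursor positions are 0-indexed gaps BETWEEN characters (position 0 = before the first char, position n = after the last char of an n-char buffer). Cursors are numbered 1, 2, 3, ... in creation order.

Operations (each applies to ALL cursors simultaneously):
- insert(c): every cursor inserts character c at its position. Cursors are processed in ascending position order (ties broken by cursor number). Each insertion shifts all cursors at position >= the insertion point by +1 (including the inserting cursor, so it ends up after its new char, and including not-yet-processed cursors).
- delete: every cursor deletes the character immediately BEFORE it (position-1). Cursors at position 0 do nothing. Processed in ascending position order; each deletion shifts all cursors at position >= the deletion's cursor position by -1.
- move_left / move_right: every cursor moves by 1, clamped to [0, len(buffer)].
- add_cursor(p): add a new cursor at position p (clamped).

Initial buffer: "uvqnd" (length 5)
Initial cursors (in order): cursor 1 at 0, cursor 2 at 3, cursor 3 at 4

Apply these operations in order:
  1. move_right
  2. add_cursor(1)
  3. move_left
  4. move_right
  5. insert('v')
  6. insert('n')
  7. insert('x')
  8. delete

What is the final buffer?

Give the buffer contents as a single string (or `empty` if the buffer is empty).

After op 1 (move_right): buffer="uvqnd" (len 5), cursors c1@1 c2@4 c3@5, authorship .....
After op 2 (add_cursor(1)): buffer="uvqnd" (len 5), cursors c1@1 c4@1 c2@4 c3@5, authorship .....
After op 3 (move_left): buffer="uvqnd" (len 5), cursors c1@0 c4@0 c2@3 c3@4, authorship .....
After op 4 (move_right): buffer="uvqnd" (len 5), cursors c1@1 c4@1 c2@4 c3@5, authorship .....
After op 5 (insert('v')): buffer="uvvvqnvdv" (len 9), cursors c1@3 c4@3 c2@7 c3@9, authorship .14...2.3
After op 6 (insert('n')): buffer="uvvnnvqnvndvn" (len 13), cursors c1@5 c4@5 c2@10 c3@13, authorship .1414...22.33
After op 7 (insert('x')): buffer="uvvnnxxvqnvnxdvnx" (len 17), cursors c1@7 c4@7 c2@13 c3@17, authorship .141414...222.333
After op 8 (delete): buffer="uvvnnvqnvndvn" (len 13), cursors c1@5 c4@5 c2@10 c3@13, authorship .1414...22.33

Answer: uvvnnvqnvndvn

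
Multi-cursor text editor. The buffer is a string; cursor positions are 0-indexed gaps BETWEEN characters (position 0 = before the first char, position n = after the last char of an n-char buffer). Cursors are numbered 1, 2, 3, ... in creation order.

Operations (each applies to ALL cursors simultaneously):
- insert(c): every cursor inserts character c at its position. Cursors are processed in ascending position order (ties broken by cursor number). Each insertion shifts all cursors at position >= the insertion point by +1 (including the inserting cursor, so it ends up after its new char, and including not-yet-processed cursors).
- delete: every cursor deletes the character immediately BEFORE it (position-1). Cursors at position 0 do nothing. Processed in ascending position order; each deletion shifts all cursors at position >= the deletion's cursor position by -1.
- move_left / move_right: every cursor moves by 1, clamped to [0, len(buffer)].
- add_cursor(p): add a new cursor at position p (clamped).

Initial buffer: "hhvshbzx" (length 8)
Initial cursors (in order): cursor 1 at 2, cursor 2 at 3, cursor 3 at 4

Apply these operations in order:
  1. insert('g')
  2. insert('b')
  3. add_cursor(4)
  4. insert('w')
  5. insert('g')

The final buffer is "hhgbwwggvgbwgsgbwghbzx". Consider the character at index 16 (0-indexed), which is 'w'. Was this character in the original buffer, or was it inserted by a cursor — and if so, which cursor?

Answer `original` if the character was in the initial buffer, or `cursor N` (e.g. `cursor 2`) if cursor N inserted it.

After op 1 (insert('g')): buffer="hhgvgsghbzx" (len 11), cursors c1@3 c2@5 c3@7, authorship ..1.2.3....
After op 2 (insert('b')): buffer="hhgbvgbsgbhbzx" (len 14), cursors c1@4 c2@7 c3@10, authorship ..11.22.33....
After op 3 (add_cursor(4)): buffer="hhgbvgbsgbhbzx" (len 14), cursors c1@4 c4@4 c2@7 c3@10, authorship ..11.22.33....
After op 4 (insert('w')): buffer="hhgbwwvgbwsgbwhbzx" (len 18), cursors c1@6 c4@6 c2@10 c3@14, authorship ..1114.222.333....
After op 5 (insert('g')): buffer="hhgbwwggvgbwgsgbwghbzx" (len 22), cursors c1@8 c4@8 c2@13 c3@18, authorship ..111414.2222.3333....
Authorship (.=original, N=cursor N): . . 1 1 1 4 1 4 . 2 2 2 2 . 3 3 3 3 . . . .
Index 16: author = 3

Answer: cursor 3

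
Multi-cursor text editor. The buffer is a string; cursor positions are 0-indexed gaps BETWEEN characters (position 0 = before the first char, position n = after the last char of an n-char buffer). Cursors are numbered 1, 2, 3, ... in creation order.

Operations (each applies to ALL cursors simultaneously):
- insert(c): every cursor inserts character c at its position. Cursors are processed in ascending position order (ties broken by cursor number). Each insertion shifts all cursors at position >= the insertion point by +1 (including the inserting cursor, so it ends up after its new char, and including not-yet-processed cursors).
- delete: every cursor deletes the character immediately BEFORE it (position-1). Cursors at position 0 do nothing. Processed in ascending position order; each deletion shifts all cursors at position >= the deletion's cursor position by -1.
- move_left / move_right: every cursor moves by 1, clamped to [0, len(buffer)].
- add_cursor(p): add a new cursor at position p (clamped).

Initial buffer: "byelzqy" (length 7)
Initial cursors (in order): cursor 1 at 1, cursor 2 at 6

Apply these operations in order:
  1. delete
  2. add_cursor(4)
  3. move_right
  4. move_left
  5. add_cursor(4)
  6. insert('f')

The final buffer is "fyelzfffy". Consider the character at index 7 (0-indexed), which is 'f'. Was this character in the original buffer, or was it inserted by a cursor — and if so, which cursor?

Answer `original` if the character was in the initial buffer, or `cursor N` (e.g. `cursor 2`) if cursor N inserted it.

Answer: cursor 4

Derivation:
After op 1 (delete): buffer="yelzy" (len 5), cursors c1@0 c2@4, authorship .....
After op 2 (add_cursor(4)): buffer="yelzy" (len 5), cursors c1@0 c2@4 c3@4, authorship .....
After op 3 (move_right): buffer="yelzy" (len 5), cursors c1@1 c2@5 c3@5, authorship .....
After op 4 (move_left): buffer="yelzy" (len 5), cursors c1@0 c2@4 c3@4, authorship .....
After op 5 (add_cursor(4)): buffer="yelzy" (len 5), cursors c1@0 c2@4 c3@4 c4@4, authorship .....
After op 6 (insert('f')): buffer="fyelzfffy" (len 9), cursors c1@1 c2@8 c3@8 c4@8, authorship 1....234.
Authorship (.=original, N=cursor N): 1 . . . . 2 3 4 .
Index 7: author = 4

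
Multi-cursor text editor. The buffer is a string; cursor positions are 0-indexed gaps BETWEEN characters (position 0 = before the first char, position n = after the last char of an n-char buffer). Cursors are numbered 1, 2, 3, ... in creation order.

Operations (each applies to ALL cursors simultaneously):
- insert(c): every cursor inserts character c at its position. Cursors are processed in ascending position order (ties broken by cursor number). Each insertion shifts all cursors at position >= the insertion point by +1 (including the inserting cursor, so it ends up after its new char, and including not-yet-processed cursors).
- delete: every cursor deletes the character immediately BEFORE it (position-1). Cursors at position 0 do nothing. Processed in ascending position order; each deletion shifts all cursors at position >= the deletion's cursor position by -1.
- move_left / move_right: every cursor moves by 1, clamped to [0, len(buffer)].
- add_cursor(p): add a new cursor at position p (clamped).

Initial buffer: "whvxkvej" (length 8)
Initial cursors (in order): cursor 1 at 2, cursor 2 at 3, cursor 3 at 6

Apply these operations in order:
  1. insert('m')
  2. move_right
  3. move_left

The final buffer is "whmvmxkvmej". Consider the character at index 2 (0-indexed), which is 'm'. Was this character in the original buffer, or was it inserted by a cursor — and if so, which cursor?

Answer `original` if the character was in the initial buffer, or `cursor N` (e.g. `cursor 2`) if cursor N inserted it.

Answer: cursor 1

Derivation:
After op 1 (insert('m')): buffer="whmvmxkvmej" (len 11), cursors c1@3 c2@5 c3@9, authorship ..1.2...3..
After op 2 (move_right): buffer="whmvmxkvmej" (len 11), cursors c1@4 c2@6 c3@10, authorship ..1.2...3..
After op 3 (move_left): buffer="whmvmxkvmej" (len 11), cursors c1@3 c2@5 c3@9, authorship ..1.2...3..
Authorship (.=original, N=cursor N): . . 1 . 2 . . . 3 . .
Index 2: author = 1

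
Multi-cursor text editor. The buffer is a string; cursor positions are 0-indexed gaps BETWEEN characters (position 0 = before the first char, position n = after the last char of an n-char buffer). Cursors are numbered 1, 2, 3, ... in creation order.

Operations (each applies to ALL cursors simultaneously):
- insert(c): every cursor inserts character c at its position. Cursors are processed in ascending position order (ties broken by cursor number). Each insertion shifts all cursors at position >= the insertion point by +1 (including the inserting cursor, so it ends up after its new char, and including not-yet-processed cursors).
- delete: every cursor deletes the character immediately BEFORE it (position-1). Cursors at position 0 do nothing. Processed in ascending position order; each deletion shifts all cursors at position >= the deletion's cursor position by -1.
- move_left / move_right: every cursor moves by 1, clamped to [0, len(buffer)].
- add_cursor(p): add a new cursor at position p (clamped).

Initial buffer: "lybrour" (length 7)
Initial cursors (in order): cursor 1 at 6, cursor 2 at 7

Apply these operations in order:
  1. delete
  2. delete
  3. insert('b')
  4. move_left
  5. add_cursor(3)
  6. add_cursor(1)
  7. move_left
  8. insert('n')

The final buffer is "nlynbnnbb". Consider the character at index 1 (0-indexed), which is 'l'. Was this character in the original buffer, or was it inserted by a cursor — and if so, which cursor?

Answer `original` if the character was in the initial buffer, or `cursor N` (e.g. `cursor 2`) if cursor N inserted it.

Answer: original

Derivation:
After op 1 (delete): buffer="lybro" (len 5), cursors c1@5 c2@5, authorship .....
After op 2 (delete): buffer="lyb" (len 3), cursors c1@3 c2@3, authorship ...
After op 3 (insert('b')): buffer="lybbb" (len 5), cursors c1@5 c2@5, authorship ...12
After op 4 (move_left): buffer="lybbb" (len 5), cursors c1@4 c2@4, authorship ...12
After op 5 (add_cursor(3)): buffer="lybbb" (len 5), cursors c3@3 c1@4 c2@4, authorship ...12
After op 6 (add_cursor(1)): buffer="lybbb" (len 5), cursors c4@1 c3@3 c1@4 c2@4, authorship ...12
After op 7 (move_left): buffer="lybbb" (len 5), cursors c4@0 c3@2 c1@3 c2@3, authorship ...12
After op 8 (insert('n')): buffer="nlynbnnbb" (len 9), cursors c4@1 c3@4 c1@7 c2@7, authorship 4..3.1212
Authorship (.=original, N=cursor N): 4 . . 3 . 1 2 1 2
Index 1: author = original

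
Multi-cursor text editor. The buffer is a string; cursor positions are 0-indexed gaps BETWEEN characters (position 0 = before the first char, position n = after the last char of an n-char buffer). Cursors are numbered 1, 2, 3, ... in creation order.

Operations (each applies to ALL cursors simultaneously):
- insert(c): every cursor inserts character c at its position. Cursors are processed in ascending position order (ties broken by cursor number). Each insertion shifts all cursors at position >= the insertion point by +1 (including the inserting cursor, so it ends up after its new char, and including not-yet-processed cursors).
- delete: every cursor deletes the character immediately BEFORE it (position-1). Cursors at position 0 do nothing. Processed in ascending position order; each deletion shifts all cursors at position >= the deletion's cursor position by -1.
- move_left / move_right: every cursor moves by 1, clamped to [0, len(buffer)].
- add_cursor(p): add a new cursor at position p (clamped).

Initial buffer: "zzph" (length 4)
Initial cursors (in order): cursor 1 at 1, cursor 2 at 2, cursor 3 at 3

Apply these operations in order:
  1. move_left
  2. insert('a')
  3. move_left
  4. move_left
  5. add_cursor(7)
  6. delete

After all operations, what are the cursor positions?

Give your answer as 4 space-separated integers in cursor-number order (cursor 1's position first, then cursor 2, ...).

After op 1 (move_left): buffer="zzph" (len 4), cursors c1@0 c2@1 c3@2, authorship ....
After op 2 (insert('a')): buffer="azazaph" (len 7), cursors c1@1 c2@3 c3@5, authorship 1.2.3..
After op 3 (move_left): buffer="azazaph" (len 7), cursors c1@0 c2@2 c3@4, authorship 1.2.3..
After op 4 (move_left): buffer="azazaph" (len 7), cursors c1@0 c2@1 c3@3, authorship 1.2.3..
After op 5 (add_cursor(7)): buffer="azazaph" (len 7), cursors c1@0 c2@1 c3@3 c4@7, authorship 1.2.3..
After op 6 (delete): buffer="zzap" (len 4), cursors c1@0 c2@0 c3@1 c4@4, authorship ..3.

Answer: 0 0 1 4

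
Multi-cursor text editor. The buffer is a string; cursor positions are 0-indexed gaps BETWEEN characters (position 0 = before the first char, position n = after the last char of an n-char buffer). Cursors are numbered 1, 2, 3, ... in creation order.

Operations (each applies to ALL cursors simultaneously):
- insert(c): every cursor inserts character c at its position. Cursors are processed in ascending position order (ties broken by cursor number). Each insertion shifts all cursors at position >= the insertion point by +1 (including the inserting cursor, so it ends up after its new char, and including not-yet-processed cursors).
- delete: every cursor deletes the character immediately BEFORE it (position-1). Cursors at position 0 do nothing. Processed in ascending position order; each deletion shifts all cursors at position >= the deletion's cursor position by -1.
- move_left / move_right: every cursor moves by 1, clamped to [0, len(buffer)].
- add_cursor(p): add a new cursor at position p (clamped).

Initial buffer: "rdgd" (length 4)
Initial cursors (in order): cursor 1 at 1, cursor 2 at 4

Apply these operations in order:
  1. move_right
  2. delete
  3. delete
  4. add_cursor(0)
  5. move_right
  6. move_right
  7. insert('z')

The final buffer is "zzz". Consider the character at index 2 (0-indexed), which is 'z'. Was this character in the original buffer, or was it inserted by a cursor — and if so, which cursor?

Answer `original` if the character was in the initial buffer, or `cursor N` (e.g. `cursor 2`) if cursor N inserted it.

Answer: cursor 3

Derivation:
After op 1 (move_right): buffer="rdgd" (len 4), cursors c1@2 c2@4, authorship ....
After op 2 (delete): buffer="rg" (len 2), cursors c1@1 c2@2, authorship ..
After op 3 (delete): buffer="" (len 0), cursors c1@0 c2@0, authorship 
After op 4 (add_cursor(0)): buffer="" (len 0), cursors c1@0 c2@0 c3@0, authorship 
After op 5 (move_right): buffer="" (len 0), cursors c1@0 c2@0 c3@0, authorship 
After op 6 (move_right): buffer="" (len 0), cursors c1@0 c2@0 c3@0, authorship 
After op 7 (insert('z')): buffer="zzz" (len 3), cursors c1@3 c2@3 c3@3, authorship 123
Authorship (.=original, N=cursor N): 1 2 3
Index 2: author = 3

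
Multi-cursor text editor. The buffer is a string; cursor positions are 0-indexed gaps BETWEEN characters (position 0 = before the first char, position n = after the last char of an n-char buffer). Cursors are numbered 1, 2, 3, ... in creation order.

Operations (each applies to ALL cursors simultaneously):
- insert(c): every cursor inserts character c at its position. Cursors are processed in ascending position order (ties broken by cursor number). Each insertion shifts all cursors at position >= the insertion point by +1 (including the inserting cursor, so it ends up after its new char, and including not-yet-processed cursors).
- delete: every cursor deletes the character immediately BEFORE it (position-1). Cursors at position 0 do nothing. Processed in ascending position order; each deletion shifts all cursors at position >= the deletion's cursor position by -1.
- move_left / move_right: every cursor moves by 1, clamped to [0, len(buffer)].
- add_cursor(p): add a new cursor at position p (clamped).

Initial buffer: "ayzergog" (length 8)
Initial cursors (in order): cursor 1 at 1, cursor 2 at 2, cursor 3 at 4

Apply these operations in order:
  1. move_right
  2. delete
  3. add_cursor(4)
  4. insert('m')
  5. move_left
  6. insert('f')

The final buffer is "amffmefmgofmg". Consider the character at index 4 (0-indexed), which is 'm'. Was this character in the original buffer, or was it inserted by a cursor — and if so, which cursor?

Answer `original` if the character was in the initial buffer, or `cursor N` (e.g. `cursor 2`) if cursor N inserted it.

After op 1 (move_right): buffer="ayzergog" (len 8), cursors c1@2 c2@3 c3@5, authorship ........
After op 2 (delete): buffer="aegog" (len 5), cursors c1@1 c2@1 c3@2, authorship .....
After op 3 (add_cursor(4)): buffer="aegog" (len 5), cursors c1@1 c2@1 c3@2 c4@4, authorship .....
After op 4 (insert('m')): buffer="ammemgomg" (len 9), cursors c1@3 c2@3 c3@5 c4@8, authorship .12.3..4.
After op 5 (move_left): buffer="ammemgomg" (len 9), cursors c1@2 c2@2 c3@4 c4@7, authorship .12.3..4.
After op 6 (insert('f')): buffer="amffmefmgofmg" (len 13), cursors c1@4 c2@4 c3@7 c4@11, authorship .1122.33..44.
Authorship (.=original, N=cursor N): . 1 1 2 2 . 3 3 . . 4 4 .
Index 4: author = 2

Answer: cursor 2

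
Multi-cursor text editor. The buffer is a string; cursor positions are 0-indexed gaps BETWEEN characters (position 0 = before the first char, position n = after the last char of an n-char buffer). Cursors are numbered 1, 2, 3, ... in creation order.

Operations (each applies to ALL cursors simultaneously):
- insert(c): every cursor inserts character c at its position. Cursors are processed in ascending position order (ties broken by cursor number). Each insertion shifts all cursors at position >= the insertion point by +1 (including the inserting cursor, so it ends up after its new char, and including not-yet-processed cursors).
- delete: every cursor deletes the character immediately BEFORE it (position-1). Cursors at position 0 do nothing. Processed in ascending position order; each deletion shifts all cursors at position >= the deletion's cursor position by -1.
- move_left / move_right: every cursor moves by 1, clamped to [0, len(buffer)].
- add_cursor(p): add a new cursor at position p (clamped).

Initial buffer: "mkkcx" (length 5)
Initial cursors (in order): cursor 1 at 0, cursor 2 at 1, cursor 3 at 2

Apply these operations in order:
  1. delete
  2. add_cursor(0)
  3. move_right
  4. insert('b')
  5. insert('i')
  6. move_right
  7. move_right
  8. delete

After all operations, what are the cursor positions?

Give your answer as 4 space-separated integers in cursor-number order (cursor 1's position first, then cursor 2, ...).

After op 1 (delete): buffer="kcx" (len 3), cursors c1@0 c2@0 c3@0, authorship ...
After op 2 (add_cursor(0)): buffer="kcx" (len 3), cursors c1@0 c2@0 c3@0 c4@0, authorship ...
After op 3 (move_right): buffer="kcx" (len 3), cursors c1@1 c2@1 c3@1 c4@1, authorship ...
After op 4 (insert('b')): buffer="kbbbbcx" (len 7), cursors c1@5 c2@5 c3@5 c4@5, authorship .1234..
After op 5 (insert('i')): buffer="kbbbbiiiicx" (len 11), cursors c1@9 c2@9 c3@9 c4@9, authorship .12341234..
After op 6 (move_right): buffer="kbbbbiiiicx" (len 11), cursors c1@10 c2@10 c3@10 c4@10, authorship .12341234..
After op 7 (move_right): buffer="kbbbbiiiicx" (len 11), cursors c1@11 c2@11 c3@11 c4@11, authorship .12341234..
After op 8 (delete): buffer="kbbbbii" (len 7), cursors c1@7 c2@7 c3@7 c4@7, authorship .123412

Answer: 7 7 7 7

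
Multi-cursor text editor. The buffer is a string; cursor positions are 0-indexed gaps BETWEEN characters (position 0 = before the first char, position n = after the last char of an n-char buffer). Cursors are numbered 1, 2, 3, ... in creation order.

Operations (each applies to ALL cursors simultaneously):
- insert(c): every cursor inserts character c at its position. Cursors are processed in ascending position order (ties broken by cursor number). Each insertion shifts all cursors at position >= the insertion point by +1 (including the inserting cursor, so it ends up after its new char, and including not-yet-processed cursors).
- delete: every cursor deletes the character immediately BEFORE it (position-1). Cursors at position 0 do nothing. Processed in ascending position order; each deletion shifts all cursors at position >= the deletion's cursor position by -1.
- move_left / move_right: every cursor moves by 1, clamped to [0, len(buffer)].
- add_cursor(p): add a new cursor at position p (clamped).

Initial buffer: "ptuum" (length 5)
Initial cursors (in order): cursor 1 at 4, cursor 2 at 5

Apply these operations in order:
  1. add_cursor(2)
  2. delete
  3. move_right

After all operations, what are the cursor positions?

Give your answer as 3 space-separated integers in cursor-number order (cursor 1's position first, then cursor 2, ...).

Answer: 2 2 2

Derivation:
After op 1 (add_cursor(2)): buffer="ptuum" (len 5), cursors c3@2 c1@4 c2@5, authorship .....
After op 2 (delete): buffer="pu" (len 2), cursors c3@1 c1@2 c2@2, authorship ..
After op 3 (move_right): buffer="pu" (len 2), cursors c1@2 c2@2 c3@2, authorship ..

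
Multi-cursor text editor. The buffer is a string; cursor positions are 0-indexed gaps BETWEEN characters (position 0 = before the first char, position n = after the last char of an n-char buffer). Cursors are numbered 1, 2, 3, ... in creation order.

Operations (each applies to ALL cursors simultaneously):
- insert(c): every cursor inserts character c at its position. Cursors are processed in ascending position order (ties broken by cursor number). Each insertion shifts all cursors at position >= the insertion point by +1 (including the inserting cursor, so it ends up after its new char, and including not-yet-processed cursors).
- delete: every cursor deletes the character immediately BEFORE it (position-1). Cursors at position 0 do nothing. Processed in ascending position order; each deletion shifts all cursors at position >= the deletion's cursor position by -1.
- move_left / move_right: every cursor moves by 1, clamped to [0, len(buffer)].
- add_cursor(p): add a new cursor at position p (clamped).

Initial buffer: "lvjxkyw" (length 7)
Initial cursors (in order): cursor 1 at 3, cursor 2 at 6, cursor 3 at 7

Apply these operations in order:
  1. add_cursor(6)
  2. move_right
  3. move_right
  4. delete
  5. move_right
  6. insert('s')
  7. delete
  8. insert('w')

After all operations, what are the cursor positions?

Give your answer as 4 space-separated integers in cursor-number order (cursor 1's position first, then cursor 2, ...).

Answer: 7 7 7 7

Derivation:
After op 1 (add_cursor(6)): buffer="lvjxkyw" (len 7), cursors c1@3 c2@6 c4@6 c3@7, authorship .......
After op 2 (move_right): buffer="lvjxkyw" (len 7), cursors c1@4 c2@7 c3@7 c4@7, authorship .......
After op 3 (move_right): buffer="lvjxkyw" (len 7), cursors c1@5 c2@7 c3@7 c4@7, authorship .......
After op 4 (delete): buffer="lvj" (len 3), cursors c1@3 c2@3 c3@3 c4@3, authorship ...
After op 5 (move_right): buffer="lvj" (len 3), cursors c1@3 c2@3 c3@3 c4@3, authorship ...
After op 6 (insert('s')): buffer="lvjssss" (len 7), cursors c1@7 c2@7 c3@7 c4@7, authorship ...1234
After op 7 (delete): buffer="lvj" (len 3), cursors c1@3 c2@3 c3@3 c4@3, authorship ...
After op 8 (insert('w')): buffer="lvjwwww" (len 7), cursors c1@7 c2@7 c3@7 c4@7, authorship ...1234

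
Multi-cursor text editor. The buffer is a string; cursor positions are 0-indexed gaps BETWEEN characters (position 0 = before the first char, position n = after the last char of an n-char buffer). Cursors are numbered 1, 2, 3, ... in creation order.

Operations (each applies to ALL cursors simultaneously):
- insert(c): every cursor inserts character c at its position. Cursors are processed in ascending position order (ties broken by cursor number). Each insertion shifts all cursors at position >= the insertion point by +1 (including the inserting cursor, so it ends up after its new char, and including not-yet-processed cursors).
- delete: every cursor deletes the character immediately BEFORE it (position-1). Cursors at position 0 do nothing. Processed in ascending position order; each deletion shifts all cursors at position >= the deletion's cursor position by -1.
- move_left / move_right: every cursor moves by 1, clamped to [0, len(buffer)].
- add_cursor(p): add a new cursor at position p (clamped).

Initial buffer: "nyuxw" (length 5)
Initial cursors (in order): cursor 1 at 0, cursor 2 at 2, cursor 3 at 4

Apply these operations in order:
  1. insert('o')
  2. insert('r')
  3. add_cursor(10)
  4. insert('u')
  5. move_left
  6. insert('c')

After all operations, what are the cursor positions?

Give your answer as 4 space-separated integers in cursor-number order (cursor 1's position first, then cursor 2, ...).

After op 1 (insert('o')): buffer="onyouxow" (len 8), cursors c1@1 c2@4 c3@7, authorship 1..2..3.
After op 2 (insert('r')): buffer="ornyoruxorw" (len 11), cursors c1@2 c2@6 c3@10, authorship 11..22..33.
After op 3 (add_cursor(10)): buffer="ornyoruxorw" (len 11), cursors c1@2 c2@6 c3@10 c4@10, authorship 11..22..33.
After op 4 (insert('u')): buffer="orunyoruuxoruuw" (len 15), cursors c1@3 c2@8 c3@14 c4@14, authorship 111..222..3334.
After op 5 (move_left): buffer="orunyoruuxoruuw" (len 15), cursors c1@2 c2@7 c3@13 c4@13, authorship 111..222..3334.
After op 6 (insert('c')): buffer="orcunyorcuuxoruccuw" (len 19), cursors c1@3 c2@9 c3@17 c4@17, authorship 1111..2222..333344.

Answer: 3 9 17 17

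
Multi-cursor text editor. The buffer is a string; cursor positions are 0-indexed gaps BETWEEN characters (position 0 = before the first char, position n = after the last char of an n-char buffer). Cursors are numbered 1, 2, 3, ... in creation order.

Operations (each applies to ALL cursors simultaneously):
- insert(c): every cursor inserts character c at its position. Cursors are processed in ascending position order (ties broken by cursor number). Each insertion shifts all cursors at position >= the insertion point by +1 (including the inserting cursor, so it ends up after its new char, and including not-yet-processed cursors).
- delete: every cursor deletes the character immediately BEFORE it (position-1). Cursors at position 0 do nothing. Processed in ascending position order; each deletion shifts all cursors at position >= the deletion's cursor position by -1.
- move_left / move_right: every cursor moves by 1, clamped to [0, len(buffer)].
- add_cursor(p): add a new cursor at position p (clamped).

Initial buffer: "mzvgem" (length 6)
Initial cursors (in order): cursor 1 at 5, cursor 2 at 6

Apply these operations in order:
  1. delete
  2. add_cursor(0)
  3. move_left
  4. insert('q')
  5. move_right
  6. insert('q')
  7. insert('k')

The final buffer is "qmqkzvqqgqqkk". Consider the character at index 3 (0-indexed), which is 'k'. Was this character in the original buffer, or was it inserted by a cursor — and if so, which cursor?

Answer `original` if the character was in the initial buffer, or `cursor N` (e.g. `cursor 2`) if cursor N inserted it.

Answer: cursor 3

Derivation:
After op 1 (delete): buffer="mzvg" (len 4), cursors c1@4 c2@4, authorship ....
After op 2 (add_cursor(0)): buffer="mzvg" (len 4), cursors c3@0 c1@4 c2@4, authorship ....
After op 3 (move_left): buffer="mzvg" (len 4), cursors c3@0 c1@3 c2@3, authorship ....
After op 4 (insert('q')): buffer="qmzvqqg" (len 7), cursors c3@1 c1@6 c2@6, authorship 3...12.
After op 5 (move_right): buffer="qmzvqqg" (len 7), cursors c3@2 c1@7 c2@7, authorship 3...12.
After op 6 (insert('q')): buffer="qmqzvqqgqq" (len 10), cursors c3@3 c1@10 c2@10, authorship 3.3..12.12
After op 7 (insert('k')): buffer="qmqkzvqqgqqkk" (len 13), cursors c3@4 c1@13 c2@13, authorship 3.33..12.1212
Authorship (.=original, N=cursor N): 3 . 3 3 . . 1 2 . 1 2 1 2
Index 3: author = 3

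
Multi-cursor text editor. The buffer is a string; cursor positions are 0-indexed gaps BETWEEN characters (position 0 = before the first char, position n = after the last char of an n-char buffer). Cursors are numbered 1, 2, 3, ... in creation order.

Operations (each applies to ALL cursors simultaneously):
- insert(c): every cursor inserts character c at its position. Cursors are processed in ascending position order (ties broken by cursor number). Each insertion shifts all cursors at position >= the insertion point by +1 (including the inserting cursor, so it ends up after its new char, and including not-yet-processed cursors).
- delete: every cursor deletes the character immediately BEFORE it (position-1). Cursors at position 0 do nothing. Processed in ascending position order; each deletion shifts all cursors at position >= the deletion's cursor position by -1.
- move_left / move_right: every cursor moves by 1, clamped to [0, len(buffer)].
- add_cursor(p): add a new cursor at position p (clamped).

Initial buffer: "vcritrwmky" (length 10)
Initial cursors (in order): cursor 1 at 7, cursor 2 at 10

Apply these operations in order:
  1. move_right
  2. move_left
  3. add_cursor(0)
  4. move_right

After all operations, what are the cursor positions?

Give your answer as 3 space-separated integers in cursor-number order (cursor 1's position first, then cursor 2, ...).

Answer: 8 10 1

Derivation:
After op 1 (move_right): buffer="vcritrwmky" (len 10), cursors c1@8 c2@10, authorship ..........
After op 2 (move_left): buffer="vcritrwmky" (len 10), cursors c1@7 c2@9, authorship ..........
After op 3 (add_cursor(0)): buffer="vcritrwmky" (len 10), cursors c3@0 c1@7 c2@9, authorship ..........
After op 4 (move_right): buffer="vcritrwmky" (len 10), cursors c3@1 c1@8 c2@10, authorship ..........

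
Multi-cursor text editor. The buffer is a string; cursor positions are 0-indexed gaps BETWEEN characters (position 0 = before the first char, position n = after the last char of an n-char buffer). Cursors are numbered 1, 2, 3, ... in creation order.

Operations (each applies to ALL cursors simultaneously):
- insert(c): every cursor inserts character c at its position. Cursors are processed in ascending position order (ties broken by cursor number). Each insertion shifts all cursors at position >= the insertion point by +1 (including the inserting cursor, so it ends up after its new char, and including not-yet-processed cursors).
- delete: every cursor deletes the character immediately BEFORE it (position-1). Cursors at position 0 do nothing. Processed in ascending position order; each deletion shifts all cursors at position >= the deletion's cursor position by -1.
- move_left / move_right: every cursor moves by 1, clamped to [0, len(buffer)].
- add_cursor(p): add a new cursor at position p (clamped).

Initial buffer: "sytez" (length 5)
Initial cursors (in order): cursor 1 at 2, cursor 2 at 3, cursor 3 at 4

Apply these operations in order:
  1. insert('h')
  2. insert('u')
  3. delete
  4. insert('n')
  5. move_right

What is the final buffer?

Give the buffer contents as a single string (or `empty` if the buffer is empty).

Answer: syhnthnehnz

Derivation:
After op 1 (insert('h')): buffer="syhthehz" (len 8), cursors c1@3 c2@5 c3@7, authorship ..1.2.3.
After op 2 (insert('u')): buffer="syhuthuehuz" (len 11), cursors c1@4 c2@7 c3@10, authorship ..11.22.33.
After op 3 (delete): buffer="syhthehz" (len 8), cursors c1@3 c2@5 c3@7, authorship ..1.2.3.
After op 4 (insert('n')): buffer="syhnthnehnz" (len 11), cursors c1@4 c2@7 c3@10, authorship ..11.22.33.
After op 5 (move_right): buffer="syhnthnehnz" (len 11), cursors c1@5 c2@8 c3@11, authorship ..11.22.33.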